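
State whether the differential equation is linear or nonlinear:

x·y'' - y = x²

Linear (y and its derivatives appear to the first power only, no products of y terms)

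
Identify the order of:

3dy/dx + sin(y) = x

The order is 1 (highest derivative is of order 1).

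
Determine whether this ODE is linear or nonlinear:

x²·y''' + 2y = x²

Linear (y and its derivatives appear to the first power only, no products of y terms)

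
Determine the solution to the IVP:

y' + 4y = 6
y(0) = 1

General solution: y = 3/2 + Ce^(-4x)
Applying y(0) = 1: C = 1 - 3/2 = -1/2
Particular solution: y = 3/2 - (1/2)e^(-4x)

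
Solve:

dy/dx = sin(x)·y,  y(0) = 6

General solution: y = Ce^(-cos(x))
Applying IC y(0) = 6:
Particular solution: y = 6e^(1-cos(x))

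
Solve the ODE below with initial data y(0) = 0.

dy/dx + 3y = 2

General solution: y = 2/3 + Ce^(-3x)
Applying y(0) = 0: C = 0 - 2/3 = -2/3
Particular solution: y = 2/3 - (2/3)e^(-3x)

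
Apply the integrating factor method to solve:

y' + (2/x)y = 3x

Using integrating factor method:

General solution: y = (3/4)x^2 + Cx^(-2)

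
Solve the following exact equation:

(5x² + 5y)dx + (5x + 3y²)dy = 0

Verify exactness: ∂M/∂y = ∂N/∂x ✓
Find F(x,y) such that ∂F/∂x = M, ∂F/∂y = N
Solution: 5x³/3 + 5xy + y³ = C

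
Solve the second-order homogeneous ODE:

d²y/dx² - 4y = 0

Characteristic equation: r² - 4 = 0
Roots: r = 2, -2 (distinct real)
General solution: y = C₁e^(2x) + C₂e^(-2x)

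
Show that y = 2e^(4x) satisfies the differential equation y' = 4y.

Verification:
y = 2e^(4x)
y' = 8e^(4x)
4y = 8e^(4x)
y' = 4y ✓

Yes, it is a solution.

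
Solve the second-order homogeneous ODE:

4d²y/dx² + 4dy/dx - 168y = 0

Characteristic equation: 4r² + 4r - 168 = 0
Divide by 4: r² + r - 42 = 0
Roots: r = 6, -7 (distinct real)
General solution: y = C₁e^(6x) + C₂e^(-7x)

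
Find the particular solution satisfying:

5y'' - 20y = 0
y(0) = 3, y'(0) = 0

General solution: y = C₁e^(2x) + C₂e^(-2x)
Applying ICs: C₁ = 3/2, C₂ = 3/2
Particular solution: y = (3/2)e^(2x) + (3/2)e^(-2x)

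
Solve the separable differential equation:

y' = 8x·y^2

Separating variables and integrating:
-1/y = 4x^2 + C

General solution: y^-1 = -4x^2 + C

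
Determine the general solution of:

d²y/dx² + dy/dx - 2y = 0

Characteristic equation: r² + r - 2 = 0
Roots: r = 1, -2 (distinct real)
General solution: y = C₁e^x + C₂e^(-2x)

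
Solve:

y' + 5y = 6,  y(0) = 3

General solution: y = 6/5 + Ce^(-5x)
Applying y(0) = 3: C = 3 - 6/5 = 9/5
Particular solution: y = 6/5 + (9/5)e^(-5x)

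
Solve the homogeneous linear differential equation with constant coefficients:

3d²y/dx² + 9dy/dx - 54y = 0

Characteristic equation: 3r² + 9r - 54 = 0
Divide by 3: r² + 3r - 18 = 0
Roots: r = 3, -6 (distinct real)
General solution: y = C₁e^(3x) + C₂e^(-6x)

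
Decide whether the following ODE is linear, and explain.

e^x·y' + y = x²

Linear (y and its derivatives appear to the first power only, no products of y terms)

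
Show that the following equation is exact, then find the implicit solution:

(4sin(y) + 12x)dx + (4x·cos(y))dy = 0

Verify exactness: ∂M/∂y = ∂N/∂x ✓
Find F(x,y) such that ∂F/∂x = M, ∂F/∂y = N
Solution: 4x·sin(y) + 6x² = C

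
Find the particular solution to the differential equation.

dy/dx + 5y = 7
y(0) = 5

General solution: y = 7/5 + Ce^(-5x)
Applying y(0) = 5: C = 5 - 7/5 = 18/5
Particular solution: y = 7/5 + (18/5)e^(-5x)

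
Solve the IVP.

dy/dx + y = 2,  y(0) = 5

General solution: y = 2 + Ce^(-x)
Applying y(0) = 5: C = 5 - 2 = 3
Particular solution: y = 2 + 3e^(-x)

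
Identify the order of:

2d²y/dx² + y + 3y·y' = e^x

The order is 2 (highest derivative is of order 2).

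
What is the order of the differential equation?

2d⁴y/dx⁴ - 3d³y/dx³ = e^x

The order is 4 (highest derivative is of order 4).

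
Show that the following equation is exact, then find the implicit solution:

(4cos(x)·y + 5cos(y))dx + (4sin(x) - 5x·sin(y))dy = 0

Verify exactness: ∂M/∂y = ∂N/∂x ✓
Find F(x,y) such that ∂F/∂x = M, ∂F/∂y = N
Solution: 4sin(x)·y + 5x·cos(y) = C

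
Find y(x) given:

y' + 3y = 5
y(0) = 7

General solution: y = 5/3 + Ce^(-3x)
Applying y(0) = 7: C = 7 - 5/3 = 16/3
Particular solution: y = 5/3 + (16/3)e^(-3x)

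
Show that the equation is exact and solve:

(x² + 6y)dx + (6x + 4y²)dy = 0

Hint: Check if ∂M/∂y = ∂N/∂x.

Verify exactness: ∂M/∂y = ∂N/∂x ✓
Find F(x,y) such that ∂F/∂x = M, ∂F/∂y = N
Solution: x³/3 + 6xy + 4y³/3 = C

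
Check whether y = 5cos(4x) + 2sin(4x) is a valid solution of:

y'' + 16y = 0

Verification:
y'' = -80cos(4x) - 32sin(4x)
y'' + 16y = 0 ✓

Yes, it is a solution.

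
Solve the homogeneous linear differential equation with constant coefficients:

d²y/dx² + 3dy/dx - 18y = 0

Characteristic equation: r² + 3r - 18 = 0
Roots: r = 3, -6 (distinct real)
General solution: y = C₁e^(3x) + C₂e^(-6x)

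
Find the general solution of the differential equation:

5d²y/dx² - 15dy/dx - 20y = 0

Characteristic equation: 5r² - 15r - 20 = 0
Divide by 5: r² - 3r - 4 = 0
Roots: r = 4, -1 (distinct real)
General solution: y = C₁e^(4x) + C₂e^(-x)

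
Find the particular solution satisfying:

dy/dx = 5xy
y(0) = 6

General solution: y = Ce^(5x²/2)
Applying IC y(0) = 6:
Particular solution: y = 6e^(5x²/2)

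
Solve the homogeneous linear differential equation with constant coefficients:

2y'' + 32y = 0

Characteristic equation: 2r² + 32 = 0
Divide by 2: r² + 16 = 0
Roots: r = ±4i (complex conjugates)
General solution: y = C₁cos(4x) + C₂sin(4x)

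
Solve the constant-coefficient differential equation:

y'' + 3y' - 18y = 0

Characteristic equation: r² + 3r - 18 = 0
Roots: r = 3, -6 (distinct real)
General solution: y = C₁e^(3x) + C₂e^(-6x)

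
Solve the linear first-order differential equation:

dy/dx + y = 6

Using integrating factor method:

General solution: y = 6 + Ce^(-x)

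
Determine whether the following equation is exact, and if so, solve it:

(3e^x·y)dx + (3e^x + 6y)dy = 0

Verify exactness: ∂M/∂y = ∂N/∂x ✓
Find F(x,y) such that ∂F/∂x = M, ∂F/∂y = N
Solution: 3e^x·y + 3y² = C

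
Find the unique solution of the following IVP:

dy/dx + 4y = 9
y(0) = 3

General solution: y = 9/4 + Ce^(-4x)
Applying y(0) = 3: C = 3 - 9/4 = 3/4
Particular solution: y = 9/4 + (3/4)e^(-4x)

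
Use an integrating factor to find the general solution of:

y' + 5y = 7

Using integrating factor method:

General solution: y = 7/5 + Ce^(-5x)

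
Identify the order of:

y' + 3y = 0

The order is 1 (highest derivative is of order 1).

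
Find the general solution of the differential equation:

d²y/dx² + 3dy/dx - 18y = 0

Characteristic equation: r² + 3r - 18 = 0
Roots: r = 3, -6 (distinct real)
General solution: y = C₁e^(3x) + C₂e^(-6x)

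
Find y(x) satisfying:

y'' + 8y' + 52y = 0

Characteristic equation: r² + 8r + 52 = 0
Roots: r = -4 ± 6i (complex conjugates)
General solution: y = e^(-4x)(C₁cos(6x) + C₂sin(6x))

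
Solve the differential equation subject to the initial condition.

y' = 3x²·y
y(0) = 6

General solution: y = Ce^(x³)
Applying IC y(0) = 6:
Particular solution: y = 6e^(x³)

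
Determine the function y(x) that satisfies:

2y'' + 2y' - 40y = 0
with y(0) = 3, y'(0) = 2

General solution: y = C₁e^(4x) + C₂e^(-5x)
Applying ICs: C₁ = 17/9, C₂ = 10/9
Particular solution: y = (17/9)e^(4x) + (10/9)e^(-5x)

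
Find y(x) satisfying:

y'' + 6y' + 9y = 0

Characteristic equation: r² + 6r + 9 = 0
Factored: (r + 3)² = 0
Repeated root: r = -3
General solution: y = (C₁ + C₂x)e^(-3x)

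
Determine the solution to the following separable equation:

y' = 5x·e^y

Separating variables and integrating:
-e^(-y) = 5x²/2 + C

General solution: y = -ln(C - 5x²/2)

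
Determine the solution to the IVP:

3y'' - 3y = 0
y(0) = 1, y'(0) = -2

General solution: y = C₁e^x + C₂e^(-x)
Applying ICs: C₁ = -1/2, C₂ = 3/2
Particular solution: y = -(1/2)e^x + (3/2)e^(-x)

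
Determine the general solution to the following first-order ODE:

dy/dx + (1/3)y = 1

Using integrating factor method:

General solution: y = 3 + Ce^(-x/3)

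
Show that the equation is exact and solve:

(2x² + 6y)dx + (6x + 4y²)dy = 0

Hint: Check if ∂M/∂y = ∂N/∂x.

Verify exactness: ∂M/∂y = ∂N/∂x ✓
Find F(x,y) such that ∂F/∂x = M, ∂F/∂y = N
Solution: 2x³/3 + 6xy + 4y³/3 = C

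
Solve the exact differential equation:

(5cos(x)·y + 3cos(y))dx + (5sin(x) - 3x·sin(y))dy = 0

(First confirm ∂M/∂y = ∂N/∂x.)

Verify exactness: ∂M/∂y = ∂N/∂x ✓
Find F(x,y) such that ∂F/∂x = M, ∂F/∂y = N
Solution: 5sin(x)·y + 3x·cos(y) = C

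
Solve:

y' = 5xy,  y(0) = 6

General solution: y = Ce^(5x²/2)
Applying IC y(0) = 6:
Particular solution: y = 6e^(5x²/2)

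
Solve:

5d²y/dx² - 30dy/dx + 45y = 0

Characteristic equation: 5r² - 30r + 45 = 0
Divide by 5: r² - 6r + 9 = 0
Factored: (r - 3)² = 0
Repeated root: r = 3
General solution: y = (C₁ + C₂x)e^(3x)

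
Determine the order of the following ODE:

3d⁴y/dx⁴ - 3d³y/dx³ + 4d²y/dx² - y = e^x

The order is 4 (highest derivative is of order 4).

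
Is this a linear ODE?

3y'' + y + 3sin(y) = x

No. Nonlinear (sin(y) is nonlinear in y)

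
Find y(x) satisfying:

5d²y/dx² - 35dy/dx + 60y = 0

Characteristic equation: 5r² - 35r + 60 = 0
Divide by 5: r² - 7r + 12 = 0
Roots: r = 3, 4 (distinct real)
General solution: y = C₁e^(3x) + C₂e^(4x)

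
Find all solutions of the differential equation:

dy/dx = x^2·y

Separating variables and integrating:
ln|y| = x^3/3 + C

General solution: y = Ce^(x^3/3)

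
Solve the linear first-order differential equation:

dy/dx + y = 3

Using integrating factor method:

General solution: y = 3 + Ce^(-x)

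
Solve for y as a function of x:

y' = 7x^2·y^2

Separating variables and integrating:
-1/y = 7x^3/3 + C

General solution: y^-1 = (-7/3)x^3 + C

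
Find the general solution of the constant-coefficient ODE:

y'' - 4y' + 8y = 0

Characteristic equation: r² - 4r + 8 = 0
Roots: r = 2 ± 2i (complex conjugates)
General solution: y = e^(2x)(C₁cos(2x) + C₂sin(2x))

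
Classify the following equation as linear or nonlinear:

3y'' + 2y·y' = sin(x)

Nonlinear (product y·y')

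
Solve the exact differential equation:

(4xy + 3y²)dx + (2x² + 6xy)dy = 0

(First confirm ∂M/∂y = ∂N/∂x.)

Verify exactness: ∂M/∂y = ∂N/∂x ✓
Find F(x,y) such that ∂F/∂x = M, ∂F/∂y = N
Solution: 2x²y + 3xy² = C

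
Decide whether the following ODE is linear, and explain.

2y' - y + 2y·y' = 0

Nonlinear (product y·y')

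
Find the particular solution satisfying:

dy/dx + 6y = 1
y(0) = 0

General solution: y = 1/6 + Ce^(-6x)
Applying y(0) = 0: C = 0 - 1/6 = -1/6
Particular solution: y = 1/6 - (1/6)e^(-6x)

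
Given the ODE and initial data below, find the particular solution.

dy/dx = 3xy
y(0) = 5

General solution: y = Ce^(3x²/2)
Applying IC y(0) = 5:
Particular solution: y = 5e^(3x²/2)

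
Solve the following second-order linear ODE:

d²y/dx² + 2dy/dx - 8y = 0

Characteristic equation: r² + 2r - 8 = 0
Roots: r = 2, -4 (distinct real)
General solution: y = C₁e^(2x) + C₂e^(-4x)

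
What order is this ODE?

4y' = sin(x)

The order is 1 (highest derivative is of order 1).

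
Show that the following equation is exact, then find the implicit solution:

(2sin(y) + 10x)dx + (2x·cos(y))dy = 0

Verify exactness: ∂M/∂y = ∂N/∂x ✓
Find F(x,y) such that ∂F/∂x = M, ∂F/∂y = N
Solution: 2x·sin(y) + 5x² = C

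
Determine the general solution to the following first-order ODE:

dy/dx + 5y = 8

Using integrating factor method:

General solution: y = 8/5 + Ce^(-5x)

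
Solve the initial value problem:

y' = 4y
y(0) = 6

General solution: y = Ce^(4x)
Applying IC y(0) = 6:
Particular solution: y = 6e^(4x)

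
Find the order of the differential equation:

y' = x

The order is 1 (highest derivative is of order 1).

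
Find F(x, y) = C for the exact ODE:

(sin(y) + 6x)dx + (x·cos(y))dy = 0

Verify exactness: ∂M/∂y = ∂N/∂x ✓
Find F(x,y) such that ∂F/∂x = M, ∂F/∂y = N
Solution: x·sin(y) + 3x² = C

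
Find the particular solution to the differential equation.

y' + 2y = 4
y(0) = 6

General solution: y = 2 + Ce^(-2x)
Applying y(0) = 6: C = 6 - 2 = 4
Particular solution: y = 2 + 4e^(-2x)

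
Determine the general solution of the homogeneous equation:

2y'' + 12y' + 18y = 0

Characteristic equation: 2r² + 12r + 18 = 0
Divide by 2: r² + 6r + 9 = 0
Factored: (r + 3)² = 0
Repeated root: r = -3
General solution: y = (C₁ + C₂x)e^(-3x)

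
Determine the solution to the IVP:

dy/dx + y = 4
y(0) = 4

General solution: y = 4 + Ce^(-x)
Applying y(0) = 4: C = 4 - 4 = 0
Particular solution: y = 4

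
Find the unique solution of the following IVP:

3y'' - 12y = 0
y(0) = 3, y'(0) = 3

General solution: y = C₁e^(2x) + C₂e^(-2x)
Applying ICs: C₁ = 9/4, C₂ = 3/4
Particular solution: y = (9/4)e^(2x) + (3/4)e^(-2x)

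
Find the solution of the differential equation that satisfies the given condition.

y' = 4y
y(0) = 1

General solution: y = Ce^(4x)
Applying IC y(0) = 1:
Particular solution: y = e^(4x)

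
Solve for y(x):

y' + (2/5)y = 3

Using integrating factor method:

General solution: y = 15/2 + Ce^(-2x/5)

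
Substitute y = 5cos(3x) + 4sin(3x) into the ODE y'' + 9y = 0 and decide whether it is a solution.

Verification:
y'' = -45cos(3x) - 36sin(3x)
y'' + 9y = 0 ✓

Yes, it is a solution.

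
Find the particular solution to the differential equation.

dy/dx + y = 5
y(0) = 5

General solution: y = 5 + Ce^(-x)
Applying y(0) = 5: C = 5 - 5 = 0
Particular solution: y = 5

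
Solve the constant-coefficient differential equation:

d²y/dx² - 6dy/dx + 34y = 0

Characteristic equation: r² - 6r + 34 = 0
Roots: r = 3 ± 5i (complex conjugates)
General solution: y = e^(3x)(C₁cos(5x) + C₂sin(5x))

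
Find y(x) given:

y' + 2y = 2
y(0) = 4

General solution: y = 1 + Ce^(-2x)
Applying y(0) = 4: C = 4 - 1 = 3
Particular solution: y = 1 + 3e^(-2x)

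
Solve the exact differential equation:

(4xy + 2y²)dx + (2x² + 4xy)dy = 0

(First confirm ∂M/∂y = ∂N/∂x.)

Verify exactness: ∂M/∂y = ∂N/∂x ✓
Find F(x,y) such that ∂F/∂x = M, ∂F/∂y = N
Solution: 2x²y + 2xy² = C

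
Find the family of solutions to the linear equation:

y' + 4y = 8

Using integrating factor method:

General solution: y = 2 + Ce^(-4x)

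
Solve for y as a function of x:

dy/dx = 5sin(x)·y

Separating variables and integrating:
ln|y| = -5cos(x) + C

General solution: y = Ce^(-5cos(x))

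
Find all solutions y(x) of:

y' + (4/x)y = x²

Using integrating factor method:

General solution: y = (1/7)x^3 + Cx^(-4)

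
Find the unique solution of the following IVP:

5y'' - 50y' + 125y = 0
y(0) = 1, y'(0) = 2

General solution: y = (C₁ + C₂x)e^(5x)
Repeated root r = 5
Applying ICs: C₁ = 1, C₂ = -3
Particular solution: y = (1 - 3x)e^(5x)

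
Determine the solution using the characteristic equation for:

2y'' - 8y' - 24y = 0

Characteristic equation: 2r² - 8r - 24 = 0
Divide by 2: r² - 4r - 12 = 0
Roots: r = 6, -2 (distinct real)
General solution: y = C₁e^(6x) + C₂e^(-2x)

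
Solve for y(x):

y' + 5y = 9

Using integrating factor method:

General solution: y = 9/5 + Ce^(-5x)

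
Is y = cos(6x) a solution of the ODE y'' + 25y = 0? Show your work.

Verification:
y'' = -36cos(6x)
y'' + 25y ≠ 0 (frequency mismatch: got 36 instead of 25)

No, it is not a solution.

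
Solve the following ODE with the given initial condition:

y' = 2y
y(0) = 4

General solution: y = Ce^(2x)
Applying IC y(0) = 4:
Particular solution: y = 4e^(2x)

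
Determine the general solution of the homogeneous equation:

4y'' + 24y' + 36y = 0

Characteristic equation: 4r² + 24r + 36 = 0
Divide by 4: r² + 6r + 9 = 0
Factored: (r + 3)² = 0
Repeated root: r = -3
General solution: y = (C₁ + C₂x)e^(-3x)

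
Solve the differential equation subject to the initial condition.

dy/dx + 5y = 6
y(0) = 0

General solution: y = 6/5 + Ce^(-5x)
Applying y(0) = 0: C = 0 - 6/5 = -6/5
Particular solution: y = 6/5 - (6/5)e^(-5x)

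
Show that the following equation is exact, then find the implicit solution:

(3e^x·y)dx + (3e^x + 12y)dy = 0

Verify exactness: ∂M/∂y = ∂N/∂x ✓
Find F(x,y) such that ∂F/∂x = M, ∂F/∂y = N
Solution: 3e^x·y + 6y² = C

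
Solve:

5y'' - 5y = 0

Characteristic equation: 5r² - 5 = 0
Divide by 5: r² - 1 = 0
Roots: r = 1, -1 (distinct real)
General solution: y = C₁e^x + C₂e^(-x)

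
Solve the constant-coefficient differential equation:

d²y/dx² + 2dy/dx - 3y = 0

Characteristic equation: r² + 2r - 3 = 0
Roots: r = 1, -3 (distinct real)
General solution: y = C₁e^x + C₂e^(-3x)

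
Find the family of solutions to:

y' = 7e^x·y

Separating variables and integrating:
ln|y| = 7e^x + C

General solution: y = Ce^(7e^x)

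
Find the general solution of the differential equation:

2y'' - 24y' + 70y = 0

Characteristic equation: 2r² - 24r + 70 = 0
Divide by 2: r² - 12r + 35 = 0
Roots: r = 5, 7 (distinct real)
General solution: y = C₁e^(5x) + C₂e^(7x)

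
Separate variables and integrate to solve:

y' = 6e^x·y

Separating variables and integrating:
ln|y| = 6e^x + C

General solution: y = Ce^(6e^x)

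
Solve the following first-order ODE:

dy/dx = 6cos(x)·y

Separating variables and integrating:
ln|y| = 6sin(x) + C

General solution: y = Ce^(6sin(x))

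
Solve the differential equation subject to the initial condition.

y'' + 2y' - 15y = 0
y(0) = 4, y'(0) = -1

General solution: y = C₁e^(3x) + C₂e^(-5x)
Applying ICs: C₁ = 19/8, C₂ = 13/8
Particular solution: y = (19/8)e^(3x) + (13/8)e^(-5x)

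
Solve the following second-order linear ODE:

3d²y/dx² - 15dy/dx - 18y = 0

Characteristic equation: 3r² - 15r - 18 = 0
Divide by 3: r² - 5r - 6 = 0
Roots: r = 6, -1 (distinct real)
General solution: y = C₁e^(6x) + C₂e^(-x)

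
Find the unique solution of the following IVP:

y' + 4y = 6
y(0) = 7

General solution: y = 3/2 + Ce^(-4x)
Applying y(0) = 7: C = 7 - 3/2 = 11/2
Particular solution: y = 3/2 + (11/2)e^(-4x)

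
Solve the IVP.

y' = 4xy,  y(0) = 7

General solution: y = Ce^(2x²)
Applying IC y(0) = 7:
Particular solution: y = 7e^(2x²)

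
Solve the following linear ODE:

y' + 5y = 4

Using integrating factor method:

General solution: y = 4/5 + Ce^(-5x)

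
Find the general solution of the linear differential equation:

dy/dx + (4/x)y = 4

Using integrating factor method:

General solution: y = (4/5)x + Cx^(-4)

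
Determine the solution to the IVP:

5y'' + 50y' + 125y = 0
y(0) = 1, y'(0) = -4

General solution: y = (C₁ + C₂x)e^(-5x)
Repeated root r = -5
Applying ICs: C₁ = 1, C₂ = 1
Particular solution: y = (1 + x)e^(-5x)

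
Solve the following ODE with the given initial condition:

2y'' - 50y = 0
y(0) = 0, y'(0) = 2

General solution: y = C₁e^(5x) + C₂e^(-5x)
Applying ICs: C₁ = 1/5, C₂ = -1/5
Particular solution: y = (1/5)e^(5x) - (1/5)e^(-5x)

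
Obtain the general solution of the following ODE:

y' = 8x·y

Separating variables and integrating:
ln|y| = 4x^2 + C

General solution: y = Ce^(4x^2)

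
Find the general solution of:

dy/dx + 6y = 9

Using integrating factor method:

General solution: y = 3/2 + Ce^(-6x)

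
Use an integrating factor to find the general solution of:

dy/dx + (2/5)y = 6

Using integrating factor method:

General solution: y = 15 + Ce^(-2x/5)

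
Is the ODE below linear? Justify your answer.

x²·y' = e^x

Yes. Linear (y and its derivatives appear to the first power only, no products of y terms)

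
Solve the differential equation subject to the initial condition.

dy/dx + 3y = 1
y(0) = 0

General solution: y = 1/3 + Ce^(-3x)
Applying y(0) = 0: C = 0 - 1/3 = -1/3
Particular solution: y = 1/3 - (1/3)e^(-3x)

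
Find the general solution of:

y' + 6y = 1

Using integrating factor method:

General solution: y = 1/6 + Ce^(-6x)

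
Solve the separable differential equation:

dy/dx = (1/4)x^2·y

Separating variables and integrating:
ln|y| = x^3/12 + C

General solution: y = Ce^(x^3/12)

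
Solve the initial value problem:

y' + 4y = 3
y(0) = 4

General solution: y = 3/4 + Ce^(-4x)
Applying y(0) = 4: C = 4 - 3/4 = 13/4
Particular solution: y = 3/4 + (13/4)e^(-4x)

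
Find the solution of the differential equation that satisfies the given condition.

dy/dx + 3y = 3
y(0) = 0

General solution: y = 1 + Ce^(-3x)
Applying y(0) = 0: C = 0 - 1 = -1
Particular solution: y = 1 - e^(-3x)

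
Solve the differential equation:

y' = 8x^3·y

Separating variables and integrating:
ln|y| = 2x^4 + C

General solution: y = Ce^(2x^4)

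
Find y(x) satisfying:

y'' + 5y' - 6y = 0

Characteristic equation: r² + 5r - 6 = 0
Roots: r = 1, -6 (distinct real)
General solution: y = C₁e^x + C₂e^(-6x)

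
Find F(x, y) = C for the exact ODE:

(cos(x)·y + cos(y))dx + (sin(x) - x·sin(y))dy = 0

Verify exactness: ∂M/∂y = ∂N/∂x ✓
Find F(x,y) such that ∂F/∂x = M, ∂F/∂y = N
Solution: sin(x)·y + x·cos(y) = C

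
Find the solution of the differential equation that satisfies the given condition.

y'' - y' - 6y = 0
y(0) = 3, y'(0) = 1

General solution: y = C₁e^(3x) + C₂e^(-2x)
Applying ICs: C₁ = 7/5, C₂ = 8/5
Particular solution: y = (7/5)e^(3x) + (8/5)e^(-2x)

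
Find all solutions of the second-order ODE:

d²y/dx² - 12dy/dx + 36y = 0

Characteristic equation: r² - 12r + 36 = 0
Factored: (r - 6)² = 0
Repeated root: r = 6
General solution: y = (C₁ + C₂x)e^(6x)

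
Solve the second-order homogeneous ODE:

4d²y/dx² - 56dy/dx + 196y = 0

Characteristic equation: 4r² - 56r + 196 = 0
Divide by 4: r² - 14r + 49 = 0
Factored: (r - 7)² = 0
Repeated root: r = 7
General solution: y = (C₁ + C₂x)e^(7x)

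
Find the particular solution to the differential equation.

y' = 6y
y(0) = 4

General solution: y = Ce^(6x)
Applying IC y(0) = 4:
Particular solution: y = 4e^(6x)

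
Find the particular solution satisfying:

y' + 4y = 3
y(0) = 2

General solution: y = 3/4 + Ce^(-4x)
Applying y(0) = 2: C = 2 - 3/4 = 5/4
Particular solution: y = 3/4 + (5/4)e^(-4x)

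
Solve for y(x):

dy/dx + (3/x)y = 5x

Using integrating factor method:

General solution: y = x^2 + Cx^(-3)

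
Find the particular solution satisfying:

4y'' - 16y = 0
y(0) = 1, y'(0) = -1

General solution: y = C₁e^(2x) + C₂e^(-2x)
Applying ICs: C₁ = 1/4, C₂ = 3/4
Particular solution: y = (1/4)e^(2x) + (3/4)e^(-2x)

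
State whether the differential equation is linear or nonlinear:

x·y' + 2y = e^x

Linear (y and its derivatives appear to the first power only, no products of y terms)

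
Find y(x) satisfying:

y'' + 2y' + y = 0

Characteristic equation: r² + 2r + 1 = 0
Factored: (r + 1)² = 0
Repeated root: r = -1
General solution: y = (C₁ + C₂x)e^(-x)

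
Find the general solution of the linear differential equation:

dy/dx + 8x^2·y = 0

Using integrating factor method:

General solution: y = Ce^(-8x^3/3)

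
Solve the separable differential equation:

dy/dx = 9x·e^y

Separating variables and integrating:
-e^(-y) = 9x²/2 + C

General solution: y = -ln(C - 9x²/2)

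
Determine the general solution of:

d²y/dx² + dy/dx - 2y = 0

Characteristic equation: r² + r - 2 = 0
Roots: r = 1, -2 (distinct real)
General solution: y = C₁e^x + C₂e^(-2x)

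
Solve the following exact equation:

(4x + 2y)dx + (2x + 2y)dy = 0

Verify exactness: ∂M/∂y = ∂N/∂x ✓
Find F(x,y) such that ∂F/∂x = M, ∂F/∂y = N
Solution: 2x² + 2xy + y² = C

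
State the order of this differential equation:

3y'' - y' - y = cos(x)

The order is 2 (highest derivative is of order 2).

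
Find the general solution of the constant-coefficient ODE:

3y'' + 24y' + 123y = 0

Characteristic equation: 3r² + 24r + 123 = 0
Divide by 3: r² + 8r + 41 = 0
Roots: r = -4 ± 5i (complex conjugates)
General solution: y = e^(-4x)(C₁cos(5x) + C₂sin(5x))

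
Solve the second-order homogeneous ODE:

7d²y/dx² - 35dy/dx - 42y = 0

Characteristic equation: 7r² - 35r - 42 = 0
Divide by 7: r² - 5r - 6 = 0
Roots: r = 6, -1 (distinct real)
General solution: y = C₁e^(6x) + C₂e^(-x)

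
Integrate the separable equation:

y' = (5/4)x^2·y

Separating variables and integrating:
ln|y| = 5x^3/12 + C

General solution: y = Ce^(5x^3/12)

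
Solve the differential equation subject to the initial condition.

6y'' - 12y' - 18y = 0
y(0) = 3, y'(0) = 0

General solution: y = C₁e^(3x) + C₂e^(-x)
Applying ICs: C₁ = 3/4, C₂ = 9/4
Particular solution: y = (3/4)e^(3x) + (9/4)e^(-x)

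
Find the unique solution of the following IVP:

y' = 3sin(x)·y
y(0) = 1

General solution: y = Ce^(-3cos(x))
Applying IC y(0) = 1:
Particular solution: y = e^(3(1-cos(x)))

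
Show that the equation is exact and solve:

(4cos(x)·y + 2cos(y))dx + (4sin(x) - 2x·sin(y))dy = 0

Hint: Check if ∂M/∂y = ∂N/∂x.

Verify exactness: ∂M/∂y = ∂N/∂x ✓
Find F(x,y) such that ∂F/∂x = M, ∂F/∂y = N
Solution: 4sin(x)·y + 2x·cos(y) = C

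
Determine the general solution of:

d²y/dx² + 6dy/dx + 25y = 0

Characteristic equation: r² + 6r + 25 = 0
Roots: r = -3 ± 4i (complex conjugates)
General solution: y = e^(-3x)(C₁cos(4x) + C₂sin(4x))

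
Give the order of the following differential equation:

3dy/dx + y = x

The order is 1 (highest derivative is of order 1).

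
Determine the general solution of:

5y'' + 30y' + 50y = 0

Characteristic equation: 5r² + 30r + 50 = 0
Divide by 5: r² + 6r + 10 = 0
Roots: r = -3 ± i (complex conjugates)
General solution: y = e^(-3x)(C₁cos(x) + C₂sin(x))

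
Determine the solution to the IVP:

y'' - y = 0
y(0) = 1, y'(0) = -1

General solution: y = C₁e^x + C₂e^(-x)
Applying ICs: C₁ = 0, C₂ = 1
Particular solution: y = e^(-x)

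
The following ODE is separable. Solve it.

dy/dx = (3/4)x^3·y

Separating variables and integrating:
ln|y| = 3x^4/16 + C

General solution: y = Ce^(3x^4/16)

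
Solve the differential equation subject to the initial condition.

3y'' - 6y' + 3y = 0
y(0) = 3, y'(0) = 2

General solution: y = (C₁ + C₂x)e^x
Repeated root r = 1
Applying ICs: C₁ = 3, C₂ = -1
Particular solution: y = (3 - x)e^x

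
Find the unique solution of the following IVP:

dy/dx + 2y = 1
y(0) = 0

General solution: y = 1/2 + Ce^(-2x)
Applying y(0) = 0: C = 0 - 1/2 = -1/2
Particular solution: y = 1/2 - (1/2)e^(-2x)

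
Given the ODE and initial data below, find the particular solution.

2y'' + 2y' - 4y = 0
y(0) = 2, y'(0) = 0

General solution: y = C₁e^x + C₂e^(-2x)
Applying ICs: C₁ = 4/3, C₂ = 2/3
Particular solution: y = (4/3)e^x + (2/3)e^(-2x)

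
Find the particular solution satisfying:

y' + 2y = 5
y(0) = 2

General solution: y = 5/2 + Ce^(-2x)
Applying y(0) = 2: C = 2 - 5/2 = -1/2
Particular solution: y = 5/2 - (1/2)e^(-2x)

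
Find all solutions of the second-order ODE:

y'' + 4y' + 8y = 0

Characteristic equation: r² + 4r + 8 = 0
Roots: r = -2 ± 2i (complex conjugates)
General solution: y = e^(-2x)(C₁cos(2x) + C₂sin(2x))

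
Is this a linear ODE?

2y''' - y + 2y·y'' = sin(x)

No. Nonlinear (y·y'' term)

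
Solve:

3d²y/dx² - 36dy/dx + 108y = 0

Characteristic equation: 3r² - 36r + 108 = 0
Divide by 3: r² - 12r + 36 = 0
Factored: (r - 6)² = 0
Repeated root: r = 6
General solution: y = (C₁ + C₂x)e^(6x)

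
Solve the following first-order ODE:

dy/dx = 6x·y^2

Separating variables and integrating:
-1/y = 3x^2 + C

General solution: y^-1 = -3x^2 + C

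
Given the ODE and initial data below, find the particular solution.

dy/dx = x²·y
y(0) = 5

General solution: y = Ce^(x³/3)
Applying IC y(0) = 5:
Particular solution: y = 5e^(x³/3)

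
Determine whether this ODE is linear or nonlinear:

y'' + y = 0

Linear (y and its derivatives appear to the first power only, no products of y terms)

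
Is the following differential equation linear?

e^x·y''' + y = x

Yes. Linear (y and its derivatives appear to the first power only, no products of y terms)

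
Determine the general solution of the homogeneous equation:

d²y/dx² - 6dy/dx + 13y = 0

Characteristic equation: r² - 6r + 13 = 0
Roots: r = 3 ± 2i (complex conjugates)
General solution: y = e^(3x)(C₁cos(2x) + C₂sin(2x))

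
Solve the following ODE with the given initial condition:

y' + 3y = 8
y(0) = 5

General solution: y = 8/3 + Ce^(-3x)
Applying y(0) = 5: C = 5 - 8/3 = 7/3
Particular solution: y = 8/3 + (7/3)e^(-3x)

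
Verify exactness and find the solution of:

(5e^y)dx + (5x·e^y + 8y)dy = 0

Verify exactness: ∂M/∂y = ∂N/∂x ✓
Find F(x,y) such that ∂F/∂x = M, ∂F/∂y = N
Solution: 5x·e^y + 4y² = C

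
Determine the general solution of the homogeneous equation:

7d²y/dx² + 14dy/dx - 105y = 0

Characteristic equation: 7r² + 14r - 105 = 0
Divide by 7: r² + 2r - 15 = 0
Roots: r = 3, -5 (distinct real)
General solution: y = C₁e^(3x) + C₂e^(-5x)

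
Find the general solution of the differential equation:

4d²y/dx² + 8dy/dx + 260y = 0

Characteristic equation: 4r² + 8r + 260 = 0
Divide by 4: r² + 2r + 65 = 0
Roots: r = -1 ± 8i (complex conjugates)
General solution: y = e^(-x)(C₁cos(8x) + C₂sin(8x))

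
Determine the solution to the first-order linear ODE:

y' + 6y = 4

Using integrating factor method:

General solution: y = 2/3 + Ce^(-6x)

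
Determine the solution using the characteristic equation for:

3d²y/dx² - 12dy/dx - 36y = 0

Characteristic equation: 3r² - 12r - 36 = 0
Divide by 3: r² - 4r - 12 = 0
Roots: r = 6, -2 (distinct real)
General solution: y = C₁e^(6x) + C₂e^(-2x)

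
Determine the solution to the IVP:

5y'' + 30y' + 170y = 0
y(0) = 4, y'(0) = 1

General solution: y = e^(-3x)(C₁cos(5x) + C₂sin(5x))
Complex roots r = -3 ± 5i
Applying ICs: C₁ = 4, C₂ = 13/5
Particular solution: y = e^(-3x)(4cos(5x) + (13/5)sin(5x))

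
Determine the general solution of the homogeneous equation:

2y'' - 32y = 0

Characteristic equation: 2r² - 32 = 0
Divide by 2: r² - 16 = 0
Roots: r = 4, -4 (distinct real)
General solution: y = C₁e^(4x) + C₂e^(-4x)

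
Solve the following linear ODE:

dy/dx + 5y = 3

Using integrating factor method:

General solution: y = 3/5 + Ce^(-5x)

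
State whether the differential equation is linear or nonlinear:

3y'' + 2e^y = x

Nonlinear (e^y is nonlinear in y)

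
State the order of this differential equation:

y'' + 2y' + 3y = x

The order is 2 (highest derivative is of order 2).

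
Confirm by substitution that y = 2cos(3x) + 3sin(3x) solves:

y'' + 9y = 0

Verification:
y'' = -18cos(3x) - 27sin(3x)
y'' + 9y = 0 ✓

Yes, it is a solution.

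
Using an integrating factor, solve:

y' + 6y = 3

Using integrating factor method:

General solution: y = 1/2 + Ce^(-6x)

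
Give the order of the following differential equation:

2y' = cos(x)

The order is 1 (highest derivative is of order 1).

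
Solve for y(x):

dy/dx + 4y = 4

Using integrating factor method:

General solution: y = 1 + Ce^(-4x)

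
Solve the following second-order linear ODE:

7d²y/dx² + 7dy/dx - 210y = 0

Characteristic equation: 7r² + 7r - 210 = 0
Divide by 7: r² + r - 30 = 0
Roots: r = 5, -6 (distinct real)
General solution: y = C₁e^(5x) + C₂e^(-6x)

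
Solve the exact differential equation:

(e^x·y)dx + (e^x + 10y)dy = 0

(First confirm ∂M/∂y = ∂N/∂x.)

Verify exactness: ∂M/∂y = ∂N/∂x ✓
Find F(x,y) such that ∂F/∂x = M, ∂F/∂y = N
Solution: e^x·y + 5y² = C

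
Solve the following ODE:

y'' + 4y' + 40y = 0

Characteristic equation: r² + 4r + 40 = 0
Roots: r = -2 ± 6i (complex conjugates)
General solution: y = e^(-2x)(C₁cos(6x) + C₂sin(6x))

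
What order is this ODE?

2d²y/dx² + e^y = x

The order is 2 (highest derivative is of order 2).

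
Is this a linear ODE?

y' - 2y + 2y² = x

No. Nonlinear (y² term)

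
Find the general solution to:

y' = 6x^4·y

Separating variables and integrating:
ln|y| = 6x^5/5 + C

General solution: y = Ce^(6x^5/5)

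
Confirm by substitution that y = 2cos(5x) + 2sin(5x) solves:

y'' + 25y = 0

Verification:
y'' = -50cos(5x) - 50sin(5x)
y'' + 25y = 0 ✓

Yes, it is a solution.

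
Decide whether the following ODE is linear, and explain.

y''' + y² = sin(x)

Nonlinear (y² term)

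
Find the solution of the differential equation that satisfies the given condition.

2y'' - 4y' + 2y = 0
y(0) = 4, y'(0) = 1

General solution: y = (C₁ + C₂x)e^x
Repeated root r = 1
Applying ICs: C₁ = 4, C₂ = -3
Particular solution: y = (4 - 3x)e^x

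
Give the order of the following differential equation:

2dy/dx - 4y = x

The order is 1 (highest derivative is of order 1).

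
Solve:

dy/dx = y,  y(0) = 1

General solution: y = Ce^x
Applying IC y(0) = 1:
Particular solution: y = e^x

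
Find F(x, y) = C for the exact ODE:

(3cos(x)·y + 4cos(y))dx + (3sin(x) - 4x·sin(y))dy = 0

Verify exactness: ∂M/∂y = ∂N/∂x ✓
Find F(x,y) such that ∂F/∂x = M, ∂F/∂y = N
Solution: 3sin(x)·y + 4x·cos(y) = C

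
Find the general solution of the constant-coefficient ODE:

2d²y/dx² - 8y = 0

Characteristic equation: 2r² - 8 = 0
Divide by 2: r² - 4 = 0
Roots: r = 2, -2 (distinct real)
General solution: y = C₁e^(2x) + C₂e^(-2x)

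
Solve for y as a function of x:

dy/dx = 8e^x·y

Separating variables and integrating:
ln|y| = 8e^x + C

General solution: y = Ce^(8e^x)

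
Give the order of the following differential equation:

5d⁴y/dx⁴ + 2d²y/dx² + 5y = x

The order is 4 (highest derivative is of order 4).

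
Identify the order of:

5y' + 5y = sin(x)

The order is 1 (highest derivative is of order 1).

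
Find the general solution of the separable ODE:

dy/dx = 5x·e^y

Separating variables and integrating:
-e^(-y) = 5x²/2 + C

General solution: y = -ln(C - 5x²/2)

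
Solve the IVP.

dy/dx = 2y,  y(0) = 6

General solution: y = Ce^(2x)
Applying IC y(0) = 6:
Particular solution: y = 6e^(2x)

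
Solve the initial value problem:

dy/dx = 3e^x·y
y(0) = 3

General solution: y = Ce^(3e^x)
Applying IC y(0) = 3:
Particular solution: y = 3e^(3(e^x - 1))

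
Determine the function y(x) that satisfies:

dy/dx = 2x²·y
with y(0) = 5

General solution: y = Ce^(2x³/3)
Applying IC y(0) = 5:
Particular solution: y = 5e^(2x³/3)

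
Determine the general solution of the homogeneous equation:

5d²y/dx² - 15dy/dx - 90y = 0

Characteristic equation: 5r² - 15r - 90 = 0
Divide by 5: r² - 3r - 18 = 0
Roots: r = 6, -3 (distinct real)
General solution: y = C₁e^(6x) + C₂e^(-3x)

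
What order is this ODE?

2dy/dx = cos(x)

The order is 1 (highest derivative is of order 1).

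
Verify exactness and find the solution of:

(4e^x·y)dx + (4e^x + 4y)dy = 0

Verify exactness: ∂M/∂y = ∂N/∂x ✓
Find F(x,y) such that ∂F/∂x = M, ∂F/∂y = N
Solution: 4e^x·y + 2y² = C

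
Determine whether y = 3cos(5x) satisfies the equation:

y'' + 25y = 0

Verification:
y'' = -75cos(5x)
y'' + 25y = 0 ✓

Yes, it is a solution.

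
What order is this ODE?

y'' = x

The order is 2 (highest derivative is of order 2).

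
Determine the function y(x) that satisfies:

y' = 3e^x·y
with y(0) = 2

General solution: y = Ce^(3e^x)
Applying IC y(0) = 2:
Particular solution: y = 2e^(3(e^x - 1))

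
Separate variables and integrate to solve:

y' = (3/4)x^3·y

Separating variables and integrating:
ln|y| = 3x^4/16 + C

General solution: y = Ce^(3x^4/16)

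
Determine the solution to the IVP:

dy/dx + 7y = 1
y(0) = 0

General solution: y = 1/7 + Ce^(-7x)
Applying y(0) = 0: C = 0 - 1/7 = -1/7
Particular solution: y = 1/7 - (1/7)e^(-7x)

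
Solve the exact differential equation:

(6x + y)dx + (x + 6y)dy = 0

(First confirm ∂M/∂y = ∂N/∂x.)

Verify exactness: ∂M/∂y = ∂N/∂x ✓
Find F(x,y) such that ∂F/∂x = M, ∂F/∂y = N
Solution: 3x² + xy + 3y² = C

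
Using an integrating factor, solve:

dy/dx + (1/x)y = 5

Using integrating factor method:

General solution: y = (5/2)x + C/x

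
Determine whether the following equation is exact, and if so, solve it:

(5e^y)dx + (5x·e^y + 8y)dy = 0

Verify exactness: ∂M/∂y = ∂N/∂x ✓
Find F(x,y) such that ∂F/∂x = M, ∂F/∂y = N
Solution: 5x·e^y + 4y² = C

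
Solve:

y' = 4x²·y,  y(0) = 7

General solution: y = Ce^(4x³/3)
Applying IC y(0) = 7:
Particular solution: y = 7e^(4x³/3)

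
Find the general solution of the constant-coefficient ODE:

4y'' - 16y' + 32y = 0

Characteristic equation: 4r² - 16r + 32 = 0
Divide by 4: r² - 4r + 8 = 0
Roots: r = 2 ± 2i (complex conjugates)
General solution: y = e^(2x)(C₁cos(2x) + C₂sin(2x))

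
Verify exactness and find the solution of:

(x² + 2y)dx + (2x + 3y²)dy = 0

Verify exactness: ∂M/∂y = ∂N/∂x ✓
Find F(x,y) such that ∂F/∂x = M, ∂F/∂y = N
Solution: x³/3 + 2xy + y³ = C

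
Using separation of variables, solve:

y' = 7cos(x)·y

Separating variables and integrating:
ln|y| = 7sin(x) + C

General solution: y = Ce^(7sin(x))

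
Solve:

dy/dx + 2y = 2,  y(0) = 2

General solution: y = 1 + Ce^(-2x)
Applying y(0) = 2: C = 2 - 1 = 1
Particular solution: y = 1 + e^(-2x)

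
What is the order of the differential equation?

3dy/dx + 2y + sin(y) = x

The order is 1 (highest derivative is of order 1).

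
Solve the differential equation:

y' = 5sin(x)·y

Separating variables and integrating:
ln|y| = -5cos(x) + C

General solution: y = Ce^(-5cos(x))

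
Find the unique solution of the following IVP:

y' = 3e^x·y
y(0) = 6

General solution: y = Ce^(3e^x)
Applying IC y(0) = 6:
Particular solution: y = 6e^(3(e^x - 1))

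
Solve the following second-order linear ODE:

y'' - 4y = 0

Characteristic equation: r² - 4 = 0
Roots: r = 2, -2 (distinct real)
General solution: y = C₁e^(2x) + C₂e^(-2x)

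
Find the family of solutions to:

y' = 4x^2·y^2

Separating variables and integrating:
-1/y = 4x^3/3 + C

General solution: y^-1 = (-4/3)x^3 + C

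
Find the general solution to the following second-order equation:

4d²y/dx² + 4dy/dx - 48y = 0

Characteristic equation: 4r² + 4r - 48 = 0
Divide by 4: r² + r - 12 = 0
Roots: r = 3, -4 (distinct real)
General solution: y = C₁e^(3x) + C₂e^(-4x)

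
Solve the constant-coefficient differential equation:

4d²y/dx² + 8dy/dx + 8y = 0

Characteristic equation: 4r² + 8r + 8 = 0
Divide by 4: r² + 2r + 2 = 0
Roots: r = -1 ± i (complex conjugates)
General solution: y = e^(-x)(C₁cos(x) + C₂sin(x))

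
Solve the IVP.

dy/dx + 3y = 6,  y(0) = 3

General solution: y = 2 + Ce^(-3x)
Applying y(0) = 3: C = 3 - 2 = 1
Particular solution: y = 2 + e^(-3x)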